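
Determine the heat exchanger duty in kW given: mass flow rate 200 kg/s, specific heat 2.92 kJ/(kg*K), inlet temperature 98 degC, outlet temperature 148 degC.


Q = m_dot * cp * delta_T
delta_T = 148 - 98 = 50 K
Q = 200 * 2.92 * 50
= 584 * 50
= 29200 kW

29200 kW


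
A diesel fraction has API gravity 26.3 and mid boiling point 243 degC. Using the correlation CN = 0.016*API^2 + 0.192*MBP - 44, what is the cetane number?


CN = 0.016 * 26.3^2 + 0.192 * 243 - 44
CN = 11.06704 + 46.656 - 44 = 13.72304

13.72304


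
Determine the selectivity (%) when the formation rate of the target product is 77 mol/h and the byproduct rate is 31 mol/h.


Selectivity = desired / (desired + undesired) * 100
Total products = 77 + 31 = 108 mol/h
S = 77 / 108 * 100
= 0.7130 * 100
= 71.30 %

71.30 %


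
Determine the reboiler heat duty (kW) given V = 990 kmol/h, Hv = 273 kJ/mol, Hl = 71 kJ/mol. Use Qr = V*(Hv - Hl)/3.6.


Qr = 990 * (273 - 71) / 3.6 = 990 * 202 / 3.6 = 55550

55550 kW


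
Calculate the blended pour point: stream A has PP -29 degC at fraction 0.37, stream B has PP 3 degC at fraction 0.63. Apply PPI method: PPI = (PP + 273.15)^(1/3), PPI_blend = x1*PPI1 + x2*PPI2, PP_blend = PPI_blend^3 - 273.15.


PPI_1 = (-29 + 273.15)^(1/3) = 6.25008
PPI_2 = (3 + 273.15)^(1/3) = 6.512009
PPI_blend = 0.37 * 6.25008 + 0.63 * 6.512009 = 6.415095
PP_blend = 6.415095^3 - 273.15 = 264.0033 - 273.15 = -9.15

-9.15 degC


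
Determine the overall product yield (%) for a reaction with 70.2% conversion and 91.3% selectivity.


Overall yield = conversion (%) * selectivity (%) / 100
Conversion = 70.2%, Selectivity = 91.3%
Y = 70.2 * 91.3 / 100
= 64.0926 %

64.0926 %


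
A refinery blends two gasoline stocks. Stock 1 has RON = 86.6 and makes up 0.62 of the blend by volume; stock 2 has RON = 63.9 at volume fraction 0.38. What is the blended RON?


Linear blending: RON_blend = sum(vi * RONi)
Contribution 1: 0.62 * 86.6 = 53.692
Contribution 2: 0.38 * 63.9 = 24.282
RON_blend = 53.692 + 24.282 = 77.974

77.974


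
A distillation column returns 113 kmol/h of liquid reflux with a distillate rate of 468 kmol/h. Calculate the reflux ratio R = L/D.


Reflux ratio definition: R = L / D (liquid returned / distillate withdrawn)
L = 113 kmol/h, D = 468 kmol/h
R = 113 / 468 = 0.2415

0.2415


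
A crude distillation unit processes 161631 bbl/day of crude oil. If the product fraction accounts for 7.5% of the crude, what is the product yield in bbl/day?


Crude throughput = 161631 bbl/day
Fraction yield = 7.5%
yield = throughput * fraction / 100
yield = 161631 * 7.5 / 100 = 12122.325

12122.325 bbl/day


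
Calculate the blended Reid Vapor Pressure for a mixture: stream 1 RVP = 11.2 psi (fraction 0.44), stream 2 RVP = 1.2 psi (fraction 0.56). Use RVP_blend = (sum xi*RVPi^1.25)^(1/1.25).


Chevron index: RVP_blend = (sum xi*RVPi^1.25)^(1/1.25)
RVP^1.25 terms: 0.44 * 11.2^1.25 + 0.56 * 1.2^1.25 = 9.71854
RVP_blend = 9.71854^(1/1.25) = 6.167

6.167 psi


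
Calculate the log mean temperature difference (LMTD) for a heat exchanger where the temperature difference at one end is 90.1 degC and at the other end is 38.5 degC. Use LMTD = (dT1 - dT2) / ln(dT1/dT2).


LMTD = (dT1 - dT2) / ln(dT1/dT2)
= (90.1 - 38.5) / ln(90.1 / 38.5) = 51.6 / 0.850262 = 60.69

60.69 degC


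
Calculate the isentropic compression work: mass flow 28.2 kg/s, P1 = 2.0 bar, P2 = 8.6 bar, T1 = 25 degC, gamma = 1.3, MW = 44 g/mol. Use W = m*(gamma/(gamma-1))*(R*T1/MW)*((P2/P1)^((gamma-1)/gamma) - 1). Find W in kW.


Isentropic work: W = m*(gamma/(gamma-1))*(R*T1/MW)*((P2/P1)^((gamma-1)/gamma) - 1)
T1 = 25 + 273.15 = 298.15 K
Pressure ratio = 8.6 / 2.0 = 4.3
Exponent = (1.3 - 1)/1.3 = 0.230769
(P2/P1)^exp - 1 = 4.3^0.230769 - 1 = 0.400183
W = 28.2 * 1.3 / 0.3 * 8.314 * 298.15 / 44 * 0.400183 = 2755

2755 kW


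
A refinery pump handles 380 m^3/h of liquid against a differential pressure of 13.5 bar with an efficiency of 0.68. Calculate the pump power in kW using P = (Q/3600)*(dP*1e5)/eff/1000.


Q = 380 / 3600 = 0.105556 m^3/s
P = 0.105556 * (13.5 * 1e5) / 0.68 / 1000 = 209.6

209.6 kW


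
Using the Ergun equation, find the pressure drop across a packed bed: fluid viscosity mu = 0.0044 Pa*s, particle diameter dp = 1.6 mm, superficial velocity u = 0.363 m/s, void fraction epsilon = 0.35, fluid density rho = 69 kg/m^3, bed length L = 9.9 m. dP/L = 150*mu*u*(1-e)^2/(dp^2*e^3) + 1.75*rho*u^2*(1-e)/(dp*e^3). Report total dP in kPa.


dp = 1.6 mm = 0.0016 m
Viscous term = 150*0.0044*0.363*(1-0.35)^2 / (0.0016^2*0.35^3) = 922217
Inertial term = 1.75*69*0.363^2*(1-0.35) / (0.0016*0.35^3) = 150761
dP/L = 922217 + 150761 = 1072980 Pa/m
dP = 1072980 * 9.9 / 1000 = 10620 kPa

10620 kPa


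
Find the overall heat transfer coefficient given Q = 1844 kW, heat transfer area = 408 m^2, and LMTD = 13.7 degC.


From Q = U*A*LMTD, U = Q / (A * LMTD)
U = 1844 / (408 * 13.7) = 1844 / 5589.6 = 0.3299

0.3299 kW/(m^2*K)


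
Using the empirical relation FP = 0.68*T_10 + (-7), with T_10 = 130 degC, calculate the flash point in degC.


FP = 0.68 * 130 + (-7) = 81.4

81.4 degC


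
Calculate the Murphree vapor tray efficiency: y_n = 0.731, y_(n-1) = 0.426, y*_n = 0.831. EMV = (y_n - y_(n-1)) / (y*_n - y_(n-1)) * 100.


Murphree vapor efficiency: EMV = (y_n - y_(n-1)) / (y*_n - y_(n-1)) * 100
EMV = (0.731 - 0.426) / (0.831 - 0.426) * 100 = 0.305 / 0.405 * 100 = 75.31

75.31 %


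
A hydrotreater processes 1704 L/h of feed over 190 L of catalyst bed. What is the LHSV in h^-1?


LHSV = volumetric feed rate / catalyst volume
= 1704 L/h / 190 L
= 8.968 h^-1

8.968 h^-1


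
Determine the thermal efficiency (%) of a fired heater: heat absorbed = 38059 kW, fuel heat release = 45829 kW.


Furnace efficiency = Q_absorbed / Q_fuel * 100
= 38059 / 45829 * 100 = 83.05

83.05 %


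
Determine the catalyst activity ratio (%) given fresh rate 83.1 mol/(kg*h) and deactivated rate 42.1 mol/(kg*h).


Activity (%) = (rate_used / rate_fresh) * 100
rate_used = 42.1, rate_fresh = 83.1
= (42.1 / 83.1) * 100
= 0.5066 * 100 = 50.66

50.66 %


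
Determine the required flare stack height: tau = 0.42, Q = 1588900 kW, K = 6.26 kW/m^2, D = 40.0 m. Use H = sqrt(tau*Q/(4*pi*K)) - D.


tau*Q/(4*pi*K) = 0.42 * 1588900 / (4 * pi * 6.26) = 8483.24
sqrt(8483.24) = 92.1045
H = 92.1045 - 40.0 = 52.10

52.10 m


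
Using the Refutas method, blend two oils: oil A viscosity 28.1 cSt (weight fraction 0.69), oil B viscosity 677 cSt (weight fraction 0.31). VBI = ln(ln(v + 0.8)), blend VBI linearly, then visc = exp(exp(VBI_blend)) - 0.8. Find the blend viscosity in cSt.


Refutas method: VBN_i = 14.534*ln(ln(visc_i + 0.8)) + 10.975, blended linearly by mass fraction; since VBN is linear in VBI_i = ln(ln(visc_i + 0.8)) and the fractions sum to 1, blend VBI directly: visc = exp(exp(VBI_blend)) - 0.8
VBI_1 = ln(ln(28.1 + 0.8)) = 1.21308
VBI_2 = ln(ln(677 + 0.8)) = 1.8747
VBI_blend = 0.69 * 1.21308 + 0.31 * 1.8747 = 1.41818
visc_blend = exp(exp(1.41818)) - 0.8 = 61.35

61.35 cSt


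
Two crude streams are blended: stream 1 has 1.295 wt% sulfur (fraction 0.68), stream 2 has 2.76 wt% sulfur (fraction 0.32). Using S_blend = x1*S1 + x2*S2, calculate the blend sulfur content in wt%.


Linear sulfur blending: S_blend = x1*S1 + x2*S2
Contribution 1: 0.68 * 1.295 = 0.8806 wt%
Contribution 2: 0.32 * 2.76 = 0.8832 wt%
S_blend = 0.8806 + 0.8832 = 1.7638

1.7638 wt%


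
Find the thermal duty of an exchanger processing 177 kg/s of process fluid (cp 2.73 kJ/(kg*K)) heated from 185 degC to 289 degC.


Q = m_dot * cp * delta_T
delta_T = 289 - 185 = 104 K
Q = 177 * 2.73 * 104
= 483.21 * 104
= 50253.84 kW

50253.84 kW


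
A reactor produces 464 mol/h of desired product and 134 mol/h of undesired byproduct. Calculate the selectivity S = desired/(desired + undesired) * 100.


Selectivity = desired / (desired + undesired) * 100
Total products = 464 + 134 = 598 mol/h
S = 464 / 598 * 100
= 0.7759 * 100
= 77.59 %

77.59 %


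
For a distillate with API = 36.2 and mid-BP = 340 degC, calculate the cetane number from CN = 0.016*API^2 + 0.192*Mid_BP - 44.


CN = 0.016 * 36.2^2 + 0.192 * 340 - 44
CN = 20.96704 + 65.28 - 44 = 42.24704

42.24704


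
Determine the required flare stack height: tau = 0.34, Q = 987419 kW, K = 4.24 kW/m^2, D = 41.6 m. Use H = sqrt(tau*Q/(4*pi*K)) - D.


tau*Q/(4*pi*K) = 0.34 * 987419 / (4 * pi * 4.24) = 6300.93
sqrt(6300.93) = 79.3784
H = 79.3784 - 41.6 = 37.78

37.78 m


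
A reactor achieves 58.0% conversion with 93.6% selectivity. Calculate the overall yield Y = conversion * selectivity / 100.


Overall yield = conversion (%) * selectivity (%) / 100
Conversion = 58.0%, Selectivity = 93.6%
Y = 58.0 * 93.6 / 100
= 54.288 %

54.288 %


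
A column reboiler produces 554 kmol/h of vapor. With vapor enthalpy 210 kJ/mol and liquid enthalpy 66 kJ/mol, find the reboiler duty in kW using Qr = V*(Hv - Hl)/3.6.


Qr = 554 * (210 - 66) / 3.6 = 554 * 144 / 3.6 = 22160

22160 kW


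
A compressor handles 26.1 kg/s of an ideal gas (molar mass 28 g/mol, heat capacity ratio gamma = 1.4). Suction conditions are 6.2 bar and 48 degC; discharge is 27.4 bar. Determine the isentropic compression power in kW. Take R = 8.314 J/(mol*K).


Isentropic work: W = m*(gamma/(gamma-1))*(R*T1/MW)*((P2/P1)^((gamma-1)/gamma) - 1)
T1 = 48 + 273.15 = 321.15 K
Pressure ratio = 27.4 / 6.2 = 4.41935
Exponent = (1.4 - 1)/1.4 = 0.285714
(P2/P1)^exp - 1 = 4.41935^0.285714 - 1 = 0.528931
W = 26.1 * 1.4 / 0.4 * 8.314 * 321.15 / 28 * 0.528931 = 4608

4608 kW


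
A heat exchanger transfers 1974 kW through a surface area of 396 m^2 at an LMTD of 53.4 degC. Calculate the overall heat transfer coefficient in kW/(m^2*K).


From Q = U*A*LMTD, U = Q / (A * LMTD)
U = 1974 / (396 * 53.4) = 1974 / 21146.4 = 0.09335

0.09335 kW/(m^2*K)


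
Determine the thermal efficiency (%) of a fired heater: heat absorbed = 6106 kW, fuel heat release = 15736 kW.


Furnace efficiency = Q_absorbed / Q_fuel * 100
= 6106 / 15736 * 100 = 38.80

38.80 %


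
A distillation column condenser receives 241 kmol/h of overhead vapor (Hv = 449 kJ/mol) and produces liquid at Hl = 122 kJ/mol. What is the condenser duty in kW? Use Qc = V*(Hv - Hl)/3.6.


Qc = 241 * (449 - 122) / 3.6 = 241 * 327 / 3.6 = 21890

21890 kW


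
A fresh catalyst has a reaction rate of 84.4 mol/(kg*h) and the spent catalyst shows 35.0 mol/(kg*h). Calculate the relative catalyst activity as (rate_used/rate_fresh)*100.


Activity (%) = (rate_used / rate_fresh) * 100
rate_used = 35.0, rate_fresh = 84.4
= (35.0 / 84.4) * 100
= 0.4147 * 100 = 41.47

41.47 %


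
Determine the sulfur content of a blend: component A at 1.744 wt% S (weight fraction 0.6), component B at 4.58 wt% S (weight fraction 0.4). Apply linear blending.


Linear sulfur blending: S_blend = x1*S1 + x2*S2
Contribution 1: 0.6 * 1.744 = 1.0464 wt%
Contribution 2: 0.4 * 4.58 = 1.832 wt%
S_blend = 1.0464 + 1.832 = 2.8784

2.8784 wt%


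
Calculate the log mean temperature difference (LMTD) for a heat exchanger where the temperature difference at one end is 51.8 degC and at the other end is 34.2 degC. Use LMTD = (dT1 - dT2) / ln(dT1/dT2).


LMTD = (dT1 - dT2) / ln(dT1/dT2)
= (51.8 - 34.2) / ln(51.8 / 34.2) = 17.6 / 0.415165 = 42.39

42.39 degC


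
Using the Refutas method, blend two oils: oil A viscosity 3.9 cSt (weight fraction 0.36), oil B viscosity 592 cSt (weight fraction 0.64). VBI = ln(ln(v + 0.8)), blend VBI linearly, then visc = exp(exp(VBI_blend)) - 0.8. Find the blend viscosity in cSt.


Refutas method: VBN_i = 14.534*ln(ln(visc_i + 0.8)) + 10.975, blended linearly by mass fraction; since VBN is linear in VBI_i = ln(ln(visc_i + 0.8)) and the fractions sum to 1, blend VBI directly: visc = exp(exp(VBI_blend)) - 0.8
VBI_1 = ln(ln(3.9 + 0.8)) = 0.436681
VBI_2 = ln(ln(592 + 0.8)) = 1.85393
VBI_blend = 0.36 * 0.436681 + 0.64 * 1.85393 = 1.34372
visc_blend = exp(exp(1.34372)) - 0.8 = 45.41

45.41 cSt


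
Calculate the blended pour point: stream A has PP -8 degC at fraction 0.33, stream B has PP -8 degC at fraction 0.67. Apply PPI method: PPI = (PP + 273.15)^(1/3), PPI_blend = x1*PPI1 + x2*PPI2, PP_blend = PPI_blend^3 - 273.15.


PPI_1 = (-8 + 273.15)^(1/3) = 6.42437
PPI_2 = (-8 + 273.15)^(1/3) = 6.42437
PPI_blend = 0.33 * 6.42437 + 0.67 * 6.42437 = 6.42437
PP_blend = 6.42437^3 - 273.15 = 265.15 - 273.15 = -8

-8 degC


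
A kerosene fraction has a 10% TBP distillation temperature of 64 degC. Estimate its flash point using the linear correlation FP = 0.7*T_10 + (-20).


FP = 0.7 * 64 + (-20) = 24.8

24.8 degC


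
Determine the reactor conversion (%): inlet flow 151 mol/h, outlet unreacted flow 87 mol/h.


X = (F_in - F_out) / F_in * 100
Moles reacted = 151 - 87 = 64
X = 64 / 151 * 100
= 0.4238 * 100
= 42.38 %

42.38 %


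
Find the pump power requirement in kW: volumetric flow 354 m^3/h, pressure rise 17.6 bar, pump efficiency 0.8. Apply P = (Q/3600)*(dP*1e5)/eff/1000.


Q = 354 / 3600 = 0.0983333 m^3/s
P = 0.0983333 * (17.6 * 1e5) / 0.8 / 1000 = 216.3

216.3 kW


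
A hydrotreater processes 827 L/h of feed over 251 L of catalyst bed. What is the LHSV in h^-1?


LHSV = volumetric feed rate / catalyst volume
= 827 L/h / 251 L
= 3.295 h^-1

3.295 h^-1


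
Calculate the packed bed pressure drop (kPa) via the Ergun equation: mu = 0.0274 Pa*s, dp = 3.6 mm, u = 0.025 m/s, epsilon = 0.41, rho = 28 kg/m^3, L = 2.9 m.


dp = 3.6 mm = 0.0036 m
Viscous term = 150*0.0274*0.025*(1-0.41)^2 / (0.0036^2*0.41^3) = 40043.2
Inertial term = 1.75*28*0.025^2*(1-0.41) / (0.0036*0.41^3) = 72.8239
dP/L = 40043.2 + 72.8239 = 40116 Pa/m
dP = 40116 * 2.9 / 1000 = 116.3 kPa

116.3 kPa


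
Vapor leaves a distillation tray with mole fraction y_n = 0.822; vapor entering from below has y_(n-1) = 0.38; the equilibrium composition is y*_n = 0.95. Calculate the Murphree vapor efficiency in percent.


Murphree vapor efficiency: EMV = (y_n - y_(n-1)) / (y*_n - y_(n-1)) * 100
EMV = (0.822 - 0.38) / (0.95 - 0.38) * 100 = 0.442 / 0.57 * 100 = 77.54

77.54 %


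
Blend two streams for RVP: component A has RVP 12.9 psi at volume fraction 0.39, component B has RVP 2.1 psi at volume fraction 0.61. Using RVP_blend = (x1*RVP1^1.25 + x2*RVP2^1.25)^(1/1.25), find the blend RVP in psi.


Chevron index: RVP_blend = (sum xi*RVPi^1.25)^(1/1.25)
RVP^1.25 terms: 0.39 * 12.9^1.25 + 0.61 * 2.1^1.25 = 11.0767
RVP_blend = 11.0767^(1/1.25) = 6.847

6.847 psi


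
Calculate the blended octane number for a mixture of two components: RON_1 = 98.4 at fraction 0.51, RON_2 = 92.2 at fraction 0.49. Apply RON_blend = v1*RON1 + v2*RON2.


Linear blending: RON_blend = sum(vi * RONi)
Contribution 1: 0.51 * 98.4 = 50.184
Contribution 2: 0.49 * 92.2 = 45.178
RON_blend = 50.184 + 45.178 = 95.362

95.362


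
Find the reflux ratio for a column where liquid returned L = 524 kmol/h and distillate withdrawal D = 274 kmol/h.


Reflux ratio definition: R = L / D (liquid returned / distillate withdrawn)
L = 524 kmol/h, D = 274 kmol/h
R = 524 / 274 = 1.912

1.912


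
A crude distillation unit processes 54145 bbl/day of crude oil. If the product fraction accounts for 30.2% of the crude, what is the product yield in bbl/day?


Crude throughput = 54145 bbl/day
Fraction yield = 30.2%
yield = throughput * fraction / 100
yield = 54145 * 30.2 / 100 = 16351.79

16351.79 bbl/day


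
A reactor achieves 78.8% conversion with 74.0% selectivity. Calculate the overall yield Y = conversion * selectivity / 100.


Overall yield = conversion (%) * selectivity (%) / 100
Conversion = 78.8%, Selectivity = 74.0%
Y = 78.8 * 74.0 / 100
= 58.312 %

58.312 %


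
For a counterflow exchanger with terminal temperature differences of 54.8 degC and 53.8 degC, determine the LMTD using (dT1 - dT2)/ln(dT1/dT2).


LMTD = (dT1 - dT2) / ln(dT1/dT2)
= (54.8 - 53.8) / ln(54.8 / 53.8) = 1 / 0.0184167 = 54.30

54.30 degC


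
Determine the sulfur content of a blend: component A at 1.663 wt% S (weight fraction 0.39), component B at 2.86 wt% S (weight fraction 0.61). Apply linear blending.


Linear sulfur blending: S_blend = x1*S1 + x2*S2
Contribution 1: 0.39 * 1.663 = 0.64857 wt%
Contribution 2: 0.61 * 2.86 = 1.7446 wt%
S_blend = 0.64857 + 1.7446 = 2.39317

2.39317 wt%


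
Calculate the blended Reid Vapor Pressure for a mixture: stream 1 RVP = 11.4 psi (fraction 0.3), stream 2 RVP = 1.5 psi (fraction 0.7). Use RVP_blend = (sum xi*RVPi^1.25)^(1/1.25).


Chevron index: RVP_blend = (sum xi*RVPi^1.25)^(1/1.25)
RVP^1.25 terms: 0.3 * 11.4^1.25 + 0.7 * 1.5^1.25 = 7.44625
RVP_blend = 7.44625^(1/1.25) = 4.984

4.984 psi


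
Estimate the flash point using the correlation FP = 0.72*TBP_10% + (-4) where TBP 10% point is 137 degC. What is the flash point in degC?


FP = 0.72 * 137 + (-4) = 94.64

94.64 degC


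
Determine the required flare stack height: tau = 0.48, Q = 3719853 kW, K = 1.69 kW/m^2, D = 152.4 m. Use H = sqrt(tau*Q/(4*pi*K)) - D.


tau*Q/(4*pi*K) = 0.48 * 3719853 / (4 * pi * 1.69) = 84075.7
sqrt(84075.7) = 289.958
H = 289.958 - 152.4 = 137.6

137.6 m


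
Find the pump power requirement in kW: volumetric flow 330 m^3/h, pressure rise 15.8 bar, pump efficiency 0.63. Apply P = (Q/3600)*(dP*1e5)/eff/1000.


Q = 330 / 3600 = 0.0916667 m^3/s
P = 0.0916667 * (15.8 * 1e5) / 0.63 / 1000 = 229.9

229.9 kW


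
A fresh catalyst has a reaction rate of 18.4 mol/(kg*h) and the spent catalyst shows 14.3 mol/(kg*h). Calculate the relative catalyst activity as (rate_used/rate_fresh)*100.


Activity (%) = (rate_used / rate_fresh) * 100
rate_used = 14.3, rate_fresh = 18.4
= (14.3 / 18.4) * 100
= 0.7772 * 100 = 77.72

77.72 %


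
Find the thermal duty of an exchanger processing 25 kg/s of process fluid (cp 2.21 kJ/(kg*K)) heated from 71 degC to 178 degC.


Q = m_dot * cp * delta_T
delta_T = 178 - 71 = 107 K
Q = 25 * 2.21 * 107
= 55.25 * 107
= 5911.75 kW

5911.75 kW


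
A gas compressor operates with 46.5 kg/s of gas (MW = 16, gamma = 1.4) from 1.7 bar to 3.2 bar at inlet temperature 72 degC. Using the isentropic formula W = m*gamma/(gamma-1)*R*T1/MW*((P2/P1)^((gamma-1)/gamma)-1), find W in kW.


Isentropic work: W = m*(gamma/(gamma-1))*(R*T1/MW)*((P2/P1)^((gamma-1)/gamma) - 1)
T1 = 72 + 273.15 = 345.15 K
Pressure ratio = 3.2 / 1.7 = 1.88235
Exponent = (1.4 - 1)/1.4 = 0.285714
(P2/P1)^exp - 1 = 1.88235^0.285714 - 1 = 0.19808
W = 46.5 * 1.4 / 0.4 * 8.314 * 345.15 / 16 * 0.19808 = 5782

5782 kW


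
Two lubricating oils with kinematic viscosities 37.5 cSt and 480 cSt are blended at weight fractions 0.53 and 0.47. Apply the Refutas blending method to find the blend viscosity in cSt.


Refutas method: VBN_i = 14.534*ln(ln(visc_i + 0.8)) + 10.975, blended linearly by mass fraction; since VBN is linear in VBI_i = ln(ln(visc_i + 0.8)) and the fractions sum to 1, blend VBI directly: visc = exp(exp(VBI_blend)) - 0.8
VBI_1 = ln(ln(37.5 + 0.8)) = 1.29348
VBI_2 = ln(ln(480 + 0.8)) = 1.82058
VBI_blend = 0.53 * 1.29348 + 0.47 * 1.82058 = 1.54122
visc_blend = exp(exp(1.54122)) - 0.8 = 105.9

105.9 cSt


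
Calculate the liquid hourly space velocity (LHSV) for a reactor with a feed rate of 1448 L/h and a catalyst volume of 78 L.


LHSV = volumetric feed rate / catalyst volume
= 1448 L/h / 78 L
= 18.56 h^-1

18.56 h^-1


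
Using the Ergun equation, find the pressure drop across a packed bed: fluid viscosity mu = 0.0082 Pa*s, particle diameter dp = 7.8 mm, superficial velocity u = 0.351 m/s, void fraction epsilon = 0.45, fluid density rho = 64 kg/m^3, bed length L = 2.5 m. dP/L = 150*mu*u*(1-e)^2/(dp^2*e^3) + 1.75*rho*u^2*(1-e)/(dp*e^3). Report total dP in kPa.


dp = 7.8 mm = 0.0078 m
Viscous term = 150*0.0082*0.351*(1-0.45)^2 / (0.0078^2*0.45^3) = 23556.5
Inertial term = 1.75*64*0.351^2*(1-0.45) / (0.0078*0.45^3) = 10677.3
dP/L = 23556.5 + 10677.3 = 34233.8 Pa/m
dP = 34233.8 * 2.5 / 1000 = 85.58 kPa

85.58 kPa


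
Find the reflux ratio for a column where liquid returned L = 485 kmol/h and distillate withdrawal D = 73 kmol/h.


Reflux ratio definition: R = L / D (liquid returned / distillate withdrawn)
L = 485 kmol/h, D = 73 kmol/h
R = 485 / 73 = 6.644

6.644


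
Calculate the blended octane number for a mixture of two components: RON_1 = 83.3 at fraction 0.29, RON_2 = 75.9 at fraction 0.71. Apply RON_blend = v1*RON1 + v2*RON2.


Linear blending: RON_blend = sum(vi * RONi)
Contribution 1: 0.29 * 83.3 = 24.157
Contribution 2: 0.71 * 75.9 = 53.889
RON_blend = 24.157 + 53.889 = 78.046

78.046


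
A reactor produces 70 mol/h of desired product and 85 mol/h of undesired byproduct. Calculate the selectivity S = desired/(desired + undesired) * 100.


Selectivity = desired / (desired + undesired) * 100
Total products = 70 + 85 = 155 mol/h
S = 70 / 155 * 100
= 0.4516 * 100
= 45.16 %

45.16 %


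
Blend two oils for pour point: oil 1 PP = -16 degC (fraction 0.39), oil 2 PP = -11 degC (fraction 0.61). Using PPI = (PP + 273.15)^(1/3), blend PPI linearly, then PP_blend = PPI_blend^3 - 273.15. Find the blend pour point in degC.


PPI_1 = (-16 + 273.15)^(1/3) = 6.359098
PPI_2 = (-11 + 273.15)^(1/3) = 6.400049
PPI_blend = 0.39 * 6.359098 + 0.61 * 6.400049 = 6.384078
PP_blend = 6.384078^3 - 273.15 = 260.1924 - 273.15 = -12.96

-12.96 degC


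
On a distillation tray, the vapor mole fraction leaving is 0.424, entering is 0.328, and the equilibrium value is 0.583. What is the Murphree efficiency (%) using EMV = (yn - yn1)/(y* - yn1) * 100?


Murphree vapor efficiency: EMV = (y_n - y_(n-1)) / (y*_n - y_(n-1)) * 100
EMV = (0.424 - 0.328) / (0.583 - 0.328) * 100 = 0.096 / 0.255 * 100 = 37.65

37.65 %


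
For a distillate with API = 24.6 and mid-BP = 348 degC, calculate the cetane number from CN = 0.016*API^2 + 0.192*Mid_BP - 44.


CN = 0.016 * 24.6^2 + 0.192 * 348 - 44
CN = 9.68256 + 66.816 - 44 = 32.49856

32.49856


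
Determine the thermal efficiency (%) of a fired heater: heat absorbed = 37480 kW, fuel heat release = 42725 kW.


Furnace efficiency = Q_absorbed / Q_fuel * 100
= 37480 / 42725 * 100 = 87.72

87.72 %


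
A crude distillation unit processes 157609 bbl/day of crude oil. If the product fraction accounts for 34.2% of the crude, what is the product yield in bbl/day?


Crude throughput = 157609 bbl/day
Fraction yield = 34.2%
yield = throughput * fraction / 100
yield = 157609 * 34.2 / 100 = 53902.278

53902.278 bbl/day


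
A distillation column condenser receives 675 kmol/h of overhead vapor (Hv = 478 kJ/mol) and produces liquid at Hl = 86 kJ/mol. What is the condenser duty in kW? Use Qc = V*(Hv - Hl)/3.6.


Qc = 675 * (478 - 86) / 3.6 = 675 * 392 / 3.6 = 73500

73500 kW


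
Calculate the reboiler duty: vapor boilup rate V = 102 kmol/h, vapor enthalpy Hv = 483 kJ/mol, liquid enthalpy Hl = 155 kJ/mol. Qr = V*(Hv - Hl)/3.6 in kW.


Qr = 102 * (483 - 155) / 3.6 = 102 * 328 / 3.6 = 9293

9293 kW


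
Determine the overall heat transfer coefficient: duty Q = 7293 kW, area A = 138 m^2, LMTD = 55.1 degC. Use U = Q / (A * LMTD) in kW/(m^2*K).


From Q = U*A*LMTD, U = Q / (A * LMTD)
U = 7293 / (138 * 55.1) = 7293 / 7603.8 = 0.9591

0.9591 kW/(m^2*K)


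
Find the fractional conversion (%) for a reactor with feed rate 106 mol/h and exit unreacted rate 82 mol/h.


X = (F_in - F_out) / F_in * 100
Moles reacted = 106 - 82 = 24
X = 24 / 106 * 100
= 0.2264 * 100
= 22.64 %

22.64 %


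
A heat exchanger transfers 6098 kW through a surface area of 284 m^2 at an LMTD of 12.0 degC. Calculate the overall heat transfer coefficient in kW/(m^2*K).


From Q = U*A*LMTD, U = Q / (A * LMTD)
U = 6098 / (284 * 12.0) = 6098 / 3408 = 1.789

1.789 kW/(m^2*K)


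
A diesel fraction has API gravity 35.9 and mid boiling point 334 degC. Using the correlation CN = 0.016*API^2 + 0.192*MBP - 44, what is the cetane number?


CN = 0.016 * 35.9^2 + 0.192 * 334 - 44
CN = 20.62096 + 64.128 - 44 = 40.74896

40.74896


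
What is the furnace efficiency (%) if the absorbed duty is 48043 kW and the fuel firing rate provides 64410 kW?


Furnace efficiency = Q_absorbed / Q_fuel * 100
= 48043 / 64410 * 100 = 74.59

74.59 %


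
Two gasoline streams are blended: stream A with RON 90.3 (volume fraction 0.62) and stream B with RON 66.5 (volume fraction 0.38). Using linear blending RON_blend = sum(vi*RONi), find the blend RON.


Linear blending: RON_blend = sum(vi * RONi)
Contribution 1: 0.62 * 90.3 = 55.986
Contribution 2: 0.38 * 66.5 = 25.27
RON_blend = 55.986 + 25.27 = 81.256

81.256


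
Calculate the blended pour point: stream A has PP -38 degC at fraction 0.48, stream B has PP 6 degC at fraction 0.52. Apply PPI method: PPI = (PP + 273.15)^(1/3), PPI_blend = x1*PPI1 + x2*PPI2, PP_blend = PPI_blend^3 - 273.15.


PPI_1 = (-38 + 273.15)^(1/3) = 6.172318
PPI_2 = (6 + 273.15)^(1/3) = 6.535506
PPI_blend = 0.48 * 6.172318 + 0.52 * 6.535506 = 6.361176
PP_blend = 6.361176^3 - 273.15 = 257.4022 - 273.15 = -15.75

-15.75 degC


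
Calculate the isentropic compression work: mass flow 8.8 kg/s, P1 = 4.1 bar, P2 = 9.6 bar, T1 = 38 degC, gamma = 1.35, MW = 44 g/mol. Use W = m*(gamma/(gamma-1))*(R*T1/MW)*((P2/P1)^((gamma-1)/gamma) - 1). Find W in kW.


Isentropic work: W = m*(gamma/(gamma-1))*(R*T1/MW)*((P2/P1)^((gamma-1)/gamma) - 1)
T1 = 38 + 273.15 = 311.15 K
Pressure ratio = 9.6 / 4.1 = 2.34146
Exponent = (1.35 - 1)/1.35 = 0.259259
(P2/P1)^exp - 1 = 2.34146^0.259259 - 1 = 0.246788
W = 8.8 * 1.35 / 0.35 * 8.314 * 311.15 / 44 * 0.246788 = 492.5

492.5 kW


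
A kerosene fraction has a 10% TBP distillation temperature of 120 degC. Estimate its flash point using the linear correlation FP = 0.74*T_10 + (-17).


FP = 0.74 * 120 + (-17) = 71.8

71.8 degC


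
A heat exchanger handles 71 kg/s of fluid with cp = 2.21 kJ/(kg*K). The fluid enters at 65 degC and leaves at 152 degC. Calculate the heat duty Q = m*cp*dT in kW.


Q = m_dot * cp * delta_T
delta_T = 152 - 65 = 87 K
Q = 71 * 2.21 * 87
= 156.91 * 87
= 13651.17 kW

13651.17 kW


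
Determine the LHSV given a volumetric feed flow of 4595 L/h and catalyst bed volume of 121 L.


LHSV = volumetric feed rate / catalyst volume
= 4595 L/h / 121 L
= 37.98 h^-1

37.98 h^-1


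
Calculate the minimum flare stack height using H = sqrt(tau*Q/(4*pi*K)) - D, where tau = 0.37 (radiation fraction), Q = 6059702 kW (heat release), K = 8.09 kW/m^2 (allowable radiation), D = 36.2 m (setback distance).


tau*Q/(4*pi*K) = 0.37 * 6059702 / (4 * pi * 8.09) = 22054.4
sqrt(22054.4) = 148.507
H = 148.507 - 36.2 = 112.3

112.3 m


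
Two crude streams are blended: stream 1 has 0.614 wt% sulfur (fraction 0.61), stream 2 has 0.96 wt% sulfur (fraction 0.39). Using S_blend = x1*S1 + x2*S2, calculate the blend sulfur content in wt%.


Linear sulfur blending: S_blend = x1*S1 + x2*S2
Contribution 1: 0.61 * 0.614 = 0.37454 wt%
Contribution 2: 0.39 * 0.96 = 0.3744 wt%
S_blend = 0.37454 + 0.3744 = 0.74894

0.74894 wt%


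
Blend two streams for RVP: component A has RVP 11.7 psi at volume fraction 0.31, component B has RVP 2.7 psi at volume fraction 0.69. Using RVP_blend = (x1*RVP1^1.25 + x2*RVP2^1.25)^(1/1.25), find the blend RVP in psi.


Chevron index: RVP_blend = (sum xi*RVPi^1.25)^(1/1.25)
RVP^1.25 terms: 0.31 * 11.7^1.25 + 0.69 * 2.7^1.25 = 9.09612
RVP_blend = 9.09612^(1/1.25) = 5.849

5.849 psi


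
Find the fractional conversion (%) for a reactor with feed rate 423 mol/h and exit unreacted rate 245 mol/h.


X = (F_in - F_out) / F_in * 100
Moles reacted = 423 - 245 = 178
X = 178 / 423 * 100
= 0.4208 * 100
= 42.08 %

42.08 %


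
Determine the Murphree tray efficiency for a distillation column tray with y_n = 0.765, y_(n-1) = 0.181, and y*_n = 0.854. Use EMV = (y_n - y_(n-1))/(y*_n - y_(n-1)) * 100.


Murphree vapor efficiency: EMV = (y_n - y_(n-1)) / (y*_n - y_(n-1)) * 100
EMV = (0.765 - 0.181) / (0.854 - 0.181) * 100 = 0.584 / 0.673 * 100 = 86.78

86.78 %


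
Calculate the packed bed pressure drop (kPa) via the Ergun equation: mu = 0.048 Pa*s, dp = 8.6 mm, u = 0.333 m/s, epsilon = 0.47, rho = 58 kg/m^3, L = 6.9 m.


dp = 8.6 mm = 0.0086 m
Viscous term = 150*0.048*0.333*(1-0.47)^2 / (0.0086^2*0.47^3) = 87707.8
Inertial term = 1.75*58*0.333^2*(1-0.47) / (0.0086*0.47^3) = 6680.95
dP/L = 87707.8 + 6680.95 = 94388.8 Pa/m
dP = 94388.8 * 6.9 / 1000 = 651.3 kPa

651.3 kPa


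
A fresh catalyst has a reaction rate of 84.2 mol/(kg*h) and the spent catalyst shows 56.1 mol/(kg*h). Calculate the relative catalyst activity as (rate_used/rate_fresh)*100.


Activity (%) = (rate_used / rate_fresh) * 100
rate_used = 56.1, rate_fresh = 84.2
= (56.1 / 84.2) * 100
= 0.6663 * 100 = 66.63

66.63 %


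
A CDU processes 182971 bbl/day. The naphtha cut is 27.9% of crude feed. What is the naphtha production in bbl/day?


Crude throughput = 182971 bbl/day
Fraction yield = 27.9%
yield = throughput * fraction / 100
yield = 182971 * 27.9 / 100 = 51048.909

51048.909 bbl/day


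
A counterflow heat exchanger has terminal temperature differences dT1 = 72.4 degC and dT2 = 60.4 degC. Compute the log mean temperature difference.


LMTD = (dT1 - dT2) / ln(dT1/dT2)
= (72.4 - 60.4) / ln(72.4 / 60.4) = 12 / 0.181217 = 66.22

66.22 degC


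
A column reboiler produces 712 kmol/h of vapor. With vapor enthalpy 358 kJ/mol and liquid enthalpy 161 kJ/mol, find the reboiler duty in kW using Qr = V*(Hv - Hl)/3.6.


Qr = 712 * (358 - 161) / 3.6 = 712 * 197 / 3.6 = 38960

38960 kW


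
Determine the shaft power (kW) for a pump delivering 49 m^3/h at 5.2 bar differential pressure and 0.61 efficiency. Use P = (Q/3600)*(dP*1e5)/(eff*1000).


Q = 49 / 3600 = 0.0136111 m^3/s
P = 0.0136111 * (5.2 * 1e5) / 0.61 / 1000 = 11.60

11.60 kW


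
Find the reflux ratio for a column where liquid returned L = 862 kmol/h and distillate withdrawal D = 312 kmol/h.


Reflux ratio definition: R = L / D (liquid returned / distillate withdrawn)
L = 862 kmol/h, D = 312 kmol/h
R = 862 / 312 = 2.763

2.763


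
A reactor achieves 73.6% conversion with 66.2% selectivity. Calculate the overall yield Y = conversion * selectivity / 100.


Overall yield = conversion (%) * selectivity (%) / 100
Conversion = 73.6%, Selectivity = 66.2%
Y = 73.6 * 66.2 / 100
= 48.7232 %

48.7232 %


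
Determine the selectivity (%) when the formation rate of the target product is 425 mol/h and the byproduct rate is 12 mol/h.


Selectivity = desired / (desired + undesired) * 100
Total products = 425 + 12 = 437 mol/h
S = 425 / 437 * 100
= 0.9725 * 100
= 97.25 %

97.25 %


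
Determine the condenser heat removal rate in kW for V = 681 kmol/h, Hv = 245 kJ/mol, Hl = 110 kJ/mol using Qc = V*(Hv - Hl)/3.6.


Qc = 681 * (245 - 110) / 3.6 = 681 * 135 / 3.6 = 25540

25540 kW


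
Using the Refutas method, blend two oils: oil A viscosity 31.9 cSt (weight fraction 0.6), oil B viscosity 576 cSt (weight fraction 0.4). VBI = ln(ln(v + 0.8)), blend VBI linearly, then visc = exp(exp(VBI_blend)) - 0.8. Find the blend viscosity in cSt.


Refutas method: VBN_i = 14.534*ln(ln(visc_i + 0.8)) + 10.975, blended linearly by mass fraction; since VBN is linear in VBI_i = ln(ln(visc_i + 0.8)) and the fractions sum to 1, blend VBI directly: visc = exp(exp(VBI_blend)) - 0.8
VBI_1 = ln(ln(31.9 + 0.8)) = 1.24915
VBI_2 = ln(ln(576 + 0.8)) = 1.84963
VBI_blend = 0.6 * 1.24915 + 0.4 * 1.84963 = 1.48934
visc_blend = exp(exp(1.48934)) - 0.8 = 83.48

83.48 cSt


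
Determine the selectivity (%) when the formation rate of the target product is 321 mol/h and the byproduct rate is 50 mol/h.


Selectivity = desired / (desired + undesired) * 100
Total products = 321 + 50 = 371 mol/h
S = 321 / 371 * 100
= 0.8652 * 100
= 86.52 %

86.52 %


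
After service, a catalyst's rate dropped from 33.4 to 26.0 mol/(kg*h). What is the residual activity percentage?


Activity (%) = (rate_used / rate_fresh) * 100
rate_used = 26.0, rate_fresh = 33.4
= (26.0 / 33.4) * 100
= 0.7784 * 100 = 77.84

77.84 %


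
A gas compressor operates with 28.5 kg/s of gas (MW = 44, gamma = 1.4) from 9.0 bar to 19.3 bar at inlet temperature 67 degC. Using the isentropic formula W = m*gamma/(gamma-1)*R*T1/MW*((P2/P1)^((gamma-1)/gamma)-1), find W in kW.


Isentropic work: W = m*(gamma/(gamma-1))*(R*T1/MW)*((P2/P1)^((gamma-1)/gamma) - 1)
T1 = 67 + 273.15 = 340.15 K
Pressure ratio = 19.3 / 9.0 = 2.14444
Exponent = (1.4 - 1)/1.4 = 0.285714
(P2/P1)^exp - 1 = 2.14444^0.285714 - 1 = 0.243544
W = 28.5 * 1.4 / 0.4 * 8.314 * 340.15 / 44 * 0.243544 = 1561

1561 kW


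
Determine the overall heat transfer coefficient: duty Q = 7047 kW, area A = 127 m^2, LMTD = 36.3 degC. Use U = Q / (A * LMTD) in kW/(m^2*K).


From Q = U*A*LMTD, U = Q / (A * LMTD)
U = 7047 / (127 * 36.3) = 7047 / 4610.1 = 1.529

1.529 kW/(m^2*K)


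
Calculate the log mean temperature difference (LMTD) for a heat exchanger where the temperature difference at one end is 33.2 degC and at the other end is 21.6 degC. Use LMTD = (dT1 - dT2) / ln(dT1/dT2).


LMTD = (dT1 - dT2) / ln(dT1/dT2)
= (33.2 - 21.6) / ln(33.2 / 21.6) = 11.6 / 0.429857 = 26.99

26.99 degC


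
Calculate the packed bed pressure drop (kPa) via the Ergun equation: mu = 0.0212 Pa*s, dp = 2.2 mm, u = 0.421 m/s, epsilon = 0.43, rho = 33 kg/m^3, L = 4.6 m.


dp = 2.2 mm = 0.0022 m
Viscous term = 150*0.0212*0.421*(1-0.43)^2 / (0.0022^2*0.43^3) = 1130340
Inertial term = 1.75*33*0.421^2*(1-0.43) / (0.0022*0.43^3) = 33355.2
dP/L = 1130340 + 33355.2 = 1163700 Pa/m
dP = 1163700 * 4.6 / 1000 = 5353 kPa

5353 kPa


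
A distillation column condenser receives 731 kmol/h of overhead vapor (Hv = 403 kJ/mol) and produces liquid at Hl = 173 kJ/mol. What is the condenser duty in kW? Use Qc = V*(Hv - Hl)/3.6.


Qc = 731 * (403 - 173) / 3.6 = 731 * 230 / 3.6 = 46700

46700 kW


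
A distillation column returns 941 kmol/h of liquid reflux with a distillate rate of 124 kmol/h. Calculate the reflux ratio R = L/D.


Reflux ratio definition: R = L / D (liquid returned / distillate withdrawn)
L = 941 kmol/h, D = 124 kmol/h
R = 941 / 124 = 7.589

7.589


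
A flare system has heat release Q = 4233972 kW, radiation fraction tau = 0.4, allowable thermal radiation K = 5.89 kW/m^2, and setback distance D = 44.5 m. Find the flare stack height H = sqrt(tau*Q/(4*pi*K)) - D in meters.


tau*Q/(4*pi*K) = 0.4 * 4233972 / (4 * pi * 5.89) = 22881.4
sqrt(22881.4) = 151.266
H = 151.266 - 44.5 = 106.8

106.8 m


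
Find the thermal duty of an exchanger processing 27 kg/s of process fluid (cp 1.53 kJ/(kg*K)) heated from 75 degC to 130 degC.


Q = m_dot * cp * delta_T
delta_T = 130 - 75 = 55 K
Q = 27 * 1.53 * 55
= 41.31 * 55
= 2272.05 kW

2272.05 kW


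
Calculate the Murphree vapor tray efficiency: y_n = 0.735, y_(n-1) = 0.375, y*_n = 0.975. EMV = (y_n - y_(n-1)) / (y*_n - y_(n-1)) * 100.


Murphree vapor efficiency: EMV = (y_n - y_(n-1)) / (y*_n - y_(n-1)) * 100
EMV = (0.735 - 0.375) / (0.975 - 0.375) * 100 = 0.36 / 0.6 * 100 = 60.00

60.00 %


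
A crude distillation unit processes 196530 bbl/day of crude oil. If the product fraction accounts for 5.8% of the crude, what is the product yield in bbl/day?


Crude throughput = 196530 bbl/day
Fraction yield = 5.8%
yield = throughput * fraction / 100
yield = 196530 * 5.8 / 100 = 11398.74

11398.74 bbl/day


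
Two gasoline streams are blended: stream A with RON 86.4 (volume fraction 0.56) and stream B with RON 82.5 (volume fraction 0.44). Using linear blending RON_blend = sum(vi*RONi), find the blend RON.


Linear blending: RON_blend = sum(vi * RONi)
Contribution 1: 0.56 * 86.4 = 48.384
Contribution 2: 0.44 * 82.5 = 36.3
RON_blend = 48.384 + 36.3 = 84.684

84.684


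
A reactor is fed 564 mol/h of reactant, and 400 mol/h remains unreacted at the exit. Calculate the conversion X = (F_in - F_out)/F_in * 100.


X = (F_in - F_out) / F_in * 100
Moles reacted = 564 - 400 = 164
X = 164 / 564 * 100
= 0.2908 * 100
= 29.08 %

29.08 %


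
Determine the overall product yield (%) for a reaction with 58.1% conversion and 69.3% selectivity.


Overall yield = conversion (%) * selectivity (%) / 100
Conversion = 58.1%, Selectivity = 69.3%
Y = 58.1 * 69.3 / 100
= 40.2633 %

40.2633 %


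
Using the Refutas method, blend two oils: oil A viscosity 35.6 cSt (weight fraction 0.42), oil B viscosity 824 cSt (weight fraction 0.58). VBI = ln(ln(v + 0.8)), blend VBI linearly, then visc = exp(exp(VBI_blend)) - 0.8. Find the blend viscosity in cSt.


Refutas method: VBN_i = 14.534*ln(ln(visc_i + 0.8)) + 10.975, blended linearly by mass fraction; since VBN is linear in VBI_i = ln(ln(visc_i + 0.8)) and the fractions sum to 1, blend VBI directly: visc = exp(exp(VBI_blend)) - 0.8
VBI_1 = ln(ln(35.6 + 0.8)) = 1.27942
VBI_2 = ln(ln(824 + 0.8)) = 1.90436
VBI_blend = 0.42 * 1.27942 + 0.58 * 1.90436 = 1.64189
visc_blend = exp(exp(1.64189)) - 0.8 = 174.2

174.2 cSt


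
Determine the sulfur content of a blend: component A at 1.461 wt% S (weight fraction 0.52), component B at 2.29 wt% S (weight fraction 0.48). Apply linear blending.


Linear sulfur blending: S_blend = x1*S1 + x2*S2
Contribution 1: 0.52 * 1.461 = 0.75972 wt%
Contribution 2: 0.48 * 2.29 = 1.0992 wt%
S_blend = 0.75972 + 1.0992 = 1.85892

1.85892 wt%


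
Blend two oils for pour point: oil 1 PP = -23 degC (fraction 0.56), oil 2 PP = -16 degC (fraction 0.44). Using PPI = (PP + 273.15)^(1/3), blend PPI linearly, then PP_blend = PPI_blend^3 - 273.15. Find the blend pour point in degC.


PPI_1 = (-23 + 273.15)^(1/3) = 6.300865
PPI_2 = (-16 + 273.15)^(1/3) = 6.359098
PPI_blend = 0.56 * 6.300865 + 0.44 * 6.359098 = 6.326488
PP_blend = 6.326488^3 - 273.15 = 253.2142 - 273.15 = -19.94

-19.94 degC


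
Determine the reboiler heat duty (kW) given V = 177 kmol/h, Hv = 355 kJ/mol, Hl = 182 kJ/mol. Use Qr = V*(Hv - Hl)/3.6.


Qr = 177 * (355 - 182) / 3.6 = 177 * 173 / 3.6 = 8506

8506 kW


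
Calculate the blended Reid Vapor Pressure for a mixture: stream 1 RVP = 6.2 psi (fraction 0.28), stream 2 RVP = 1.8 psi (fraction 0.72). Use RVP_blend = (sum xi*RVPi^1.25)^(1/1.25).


Chevron index: RVP_blend = (sum xi*RVPi^1.25)^(1/1.25)
RVP^1.25 terms: 0.28 * 6.2^1.25 + 0.72 * 1.8^1.25 = 4.2405
RVP_blend = 4.2405^(1/1.25) = 3.176

3.176 psi


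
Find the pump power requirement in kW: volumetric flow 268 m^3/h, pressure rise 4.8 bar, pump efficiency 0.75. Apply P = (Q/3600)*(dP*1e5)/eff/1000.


Q = 268 / 3600 = 0.0744444 m^3/s
P = 0.0744444 * (4.8 * 1e5) / 0.75 / 1000 = 47.64

47.64 kW


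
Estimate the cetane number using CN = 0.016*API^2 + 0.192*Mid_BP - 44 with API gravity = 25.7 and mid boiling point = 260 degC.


CN = 0.016 * 25.7^2 + 0.192 * 260 - 44
CN = 10.56784 + 49.92 - 44 = 16.48784

16.48784


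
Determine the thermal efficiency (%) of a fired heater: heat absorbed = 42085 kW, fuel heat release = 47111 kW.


Furnace efficiency = Q_absorbed / Q_fuel * 100
= 42085 / 47111 * 100 = 89.33

89.33 %


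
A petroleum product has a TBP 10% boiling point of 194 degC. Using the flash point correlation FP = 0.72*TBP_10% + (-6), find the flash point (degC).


FP = 0.72 * 194 + (-6) = 133.68

133.68 degC


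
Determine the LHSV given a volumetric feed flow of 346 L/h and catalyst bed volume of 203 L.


LHSV = volumetric feed rate / catalyst volume
= 346 L/h / 203 L
= 1.704 h^-1

1.704 h^-1


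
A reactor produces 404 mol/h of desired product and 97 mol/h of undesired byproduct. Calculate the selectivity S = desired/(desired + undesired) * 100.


Selectivity = desired / (desired + undesired) * 100
Total products = 404 + 97 = 501 mol/h
S = 404 / 501 * 100
= 0.8064 * 100
= 80.64 %

80.64 %


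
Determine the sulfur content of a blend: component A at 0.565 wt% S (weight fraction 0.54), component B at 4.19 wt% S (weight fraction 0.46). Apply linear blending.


Linear sulfur blending: S_blend = x1*S1 + x2*S2
Contribution 1: 0.54 * 0.565 = 0.3051 wt%
Contribution 2: 0.46 * 4.19 = 1.9274 wt%
S_blend = 0.3051 + 1.9274 = 2.2325

2.2325 wt%
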